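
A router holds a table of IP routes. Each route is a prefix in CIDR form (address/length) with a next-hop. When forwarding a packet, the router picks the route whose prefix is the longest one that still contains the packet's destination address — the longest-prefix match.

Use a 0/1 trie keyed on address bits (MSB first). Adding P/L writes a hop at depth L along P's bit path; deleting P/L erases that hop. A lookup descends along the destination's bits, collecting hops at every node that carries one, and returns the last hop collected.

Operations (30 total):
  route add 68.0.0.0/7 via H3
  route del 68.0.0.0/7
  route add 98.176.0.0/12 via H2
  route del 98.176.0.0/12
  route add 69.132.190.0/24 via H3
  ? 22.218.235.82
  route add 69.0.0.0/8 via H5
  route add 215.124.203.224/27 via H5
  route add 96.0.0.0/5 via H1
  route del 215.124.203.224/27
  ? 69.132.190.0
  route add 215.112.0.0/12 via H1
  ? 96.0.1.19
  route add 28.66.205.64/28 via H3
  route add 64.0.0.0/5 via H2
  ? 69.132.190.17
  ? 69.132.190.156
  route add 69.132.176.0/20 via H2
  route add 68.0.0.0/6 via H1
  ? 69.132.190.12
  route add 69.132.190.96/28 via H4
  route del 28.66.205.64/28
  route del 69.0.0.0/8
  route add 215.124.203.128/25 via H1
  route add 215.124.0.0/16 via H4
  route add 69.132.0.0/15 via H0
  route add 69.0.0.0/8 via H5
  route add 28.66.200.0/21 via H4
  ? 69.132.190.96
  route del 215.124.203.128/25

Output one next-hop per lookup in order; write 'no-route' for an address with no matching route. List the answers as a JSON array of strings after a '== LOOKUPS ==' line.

Apply in order:
  + 68.0.0.0/7 (H3) depth=7
  - 68.0.0.0/7 clear@7
  + 98.176.0.0/12 (H2) depth=12
  - 98.176.0.0/12 clear@12
  + 69.132.190.0/24 (H3) depth=24
  ? 22.218.235.82  path d0:-→d1:-  best=no-route
  + 69.0.0.0/8 (H5) depth=8
  + 215.124.203.224/27 (H5) depth=27
  + 96.0.0.0/5 (H1) depth=5
  - 215.124.203.224/27 clear@27
  ? 69.132.190.0  path d0:-→d1:-→d2:-→d3:-→d4:-→d5:-→d6:-→d7:-→d8:H5→d9:-→d10:-→d11:-→d12:-→d13:-→d14:-→d15:-→d16:-→d17:-→d18:-→d19:-→d20:-→d21:-→d22:-→d23:-→d24:H3  best=H3
  + 215.112.0.0/12 (H1) depth=12
  ? 96.0.1.19  path d0:-→d1:-→d2:-→d3:-→d4:-→d5:H1→d6:-  best=H1
  + 28.66.205.64/28 (H3) depth=28
  + 64.0.0.0/5 (H2) depth=5
  ? 69.132.190.17  path d0:-→d1:-→d2:-→d3:-→d4:-→d5:H2→d6:-→d7:-→d8:H5→d9:-→d10:-→d11:-→d12:-→d13:-→d14:-→d15:-→d16:-→d17:-→d18:-→d19:-→d20:-→d21:-→d22:-→d23:-→d24:H3  best=H3
  ? 69.132.190.156  path d0:-→d1:-→d2:-→d3:-→d4:-→d5:H2→d6:-→d7:-→d8:H5→d9:-→d10:-→d11:-→d12:-→d13:-→d14:-→d15:-→d16:-→d17:-→d18:-→d19:-→d20:-→d21:-→d22:-→d23:-→d24:H3  best=H3
  + 69.132.176.0/20 (H2) depth=20
  + 68.0.0.0/6 (H1) depth=6
  ? 69.132.190.12  path d0:-→d1:-→d2:-→d3:-→d4:-→d5:H2→d6:H1→d7:-→d8:H5→d9:-→d10:-→d11:-→d12:-→d13:-→d14:-→d15:-→d16:-→d17:-→d18:-→d19:-→d20:H2→d21:-→d22:-→d23:-→d24:H3  best=H3
  + 69.132.190.96/28 (H4) depth=28
  - 28.66.205.64/28 clear@28
  - 69.0.0.0/8 clear@8
  + 215.124.203.128/25 (H1) depth=25
  + 215.124.0.0/16 (H4) depth=16
  + 69.132.0.0/15 (H0) depth=15
  + 69.0.0.0/8 (H5) depth=8
  + 28.66.200.0/21 (H4) depth=21
  ? 69.132.190.96  path d0:-→d1:-→d2:-→d3:-→d4:-→d5:H2→d6:H1→d7:-→d8:H5→d9:-→d10:-→d11:-→d12:-→d13:-→d14:-→d15:H0→d16:-→d17:-→d18:-→d19:-→d20:H2→d21:-→d22:-→d23:-→d24:H3→d25:-→d26:-→d27:-→d28:H4  best=H4
  - 215.124.203.128/25 clear@25

== LOOKUPS ==
["no-route","H3","H1","H3","H3","H3","H4"]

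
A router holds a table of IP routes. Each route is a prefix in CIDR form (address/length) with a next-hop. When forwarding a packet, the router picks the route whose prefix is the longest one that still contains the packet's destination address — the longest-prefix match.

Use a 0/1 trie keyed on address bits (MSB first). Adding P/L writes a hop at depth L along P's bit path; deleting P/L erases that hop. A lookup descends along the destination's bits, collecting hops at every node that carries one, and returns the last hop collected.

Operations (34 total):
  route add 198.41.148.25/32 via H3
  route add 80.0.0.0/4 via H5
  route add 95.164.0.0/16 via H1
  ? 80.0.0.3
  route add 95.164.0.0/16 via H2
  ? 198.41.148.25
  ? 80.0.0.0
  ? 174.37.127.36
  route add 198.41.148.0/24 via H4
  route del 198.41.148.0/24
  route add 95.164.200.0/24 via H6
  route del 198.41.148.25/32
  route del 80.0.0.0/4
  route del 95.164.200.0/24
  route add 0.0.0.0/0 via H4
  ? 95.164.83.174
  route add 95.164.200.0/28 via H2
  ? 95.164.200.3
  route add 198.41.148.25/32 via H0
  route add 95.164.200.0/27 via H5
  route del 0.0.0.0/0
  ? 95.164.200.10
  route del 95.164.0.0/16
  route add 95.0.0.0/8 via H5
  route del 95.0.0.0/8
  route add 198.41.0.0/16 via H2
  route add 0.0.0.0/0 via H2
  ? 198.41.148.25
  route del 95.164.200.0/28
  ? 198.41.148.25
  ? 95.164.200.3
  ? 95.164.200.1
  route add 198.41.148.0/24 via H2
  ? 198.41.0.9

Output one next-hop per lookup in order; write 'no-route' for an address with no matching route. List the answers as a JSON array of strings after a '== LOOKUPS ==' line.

Trace:
  add 198.41.148.25/32 -> H3 at depth 32
  add 80.0.0.0/4 -> H5 at depth 4
  add 95.164.0.0/16 -> H1 at depth 16
  ? 80.0.0.3  path d0:-→d1:-→d2:-→d3:-→d4:H5  best=H5
  add 95.164.0.0/16 -> H2 at depth 16
  ? 198.41.148.25  path d0:-→d1:-→d2:-→d3:-→d4:-→d5:-→d6:-→d7:-→d8:-→d9:-→d10:-→d11:-→d12:-→d13:-→d14:-→d15:-→d16:-→d17:-→d18:-→d19:-→d20:-→d21:-→d22:-→d23:-→d24:-→d25:-→d26:-→d27:-→d28:-→d29:-→d30:-→d31:-→d32:H3  best=H3
  ? 80.0.0.0  path d0:-→d1:-→d2:-→d3:-→d4:H5  best=H5
  ? 174.37.127.36  path d0:-→d1:-  best=no-route
  add 198.41.148.0/24 -> H4 at depth 24
  del 198.41.148.0/24 (clear depth 24)
  add 95.164.200.0/24 -> H6 at depth 24
  del 198.41.148.25/32 (clear depth 32)
  del 80.0.0.0/4 (clear depth 4)
  del 95.164.200.0/24 (clear depth 24)
  add 0.0.0.0/0 -> H4 at depth 0
  ? 95.164.83.174  path d0:H4→d1:-→d2:-→d3:-→d4:-→d5:-→d6:-→d7:-→d8:-→d9:-→d10:-→d11:-→d12:-→d13:-→d14:-→d15:-→d16:H2  best=H2
  add 95.164.200.0/28 -> H2 at depth 28
  ? 95.164.200.3  path d0:H4→d1:-→d2:-→d3:-→d4:-→d5:-→d6:-→d7:-→d8:-→d9:-→d10:-→d11:-→d12:-→d13:-→d14:-→d15:-→d16:H2→d17:-→d18:-→d19:-→d20:-→d21:-→d22:-→d23:-→d24:-→d25:-→d26:-→d27:-→d28:H2  best=H2
  add 198.41.148.25/32 -> H0 at depth 32
  add 95.164.200.0/27 -> H5 at depth 27
  del 0.0.0.0/0 (clear depth 0)
  ? 95.164.200.10  path d0:-→d1:-→d2:-→d3:-→d4:-→d5:-→d6:-→d7:-→d8:-→d9:-→d10:-→d11:-→d12:-→d13:-→d14:-→d15:-→d16:H2→d17:-→d18:-→d19:-→d20:-→d21:-→d22:-→d23:-→d24:-→d25:-→d26:-→d27:H5→d28:H2  best=H2
  del 95.164.0.0/16 (clear depth 16)
  add 95.0.0.0/8 -> H5 at depth 8
  del 95.0.0.0/8 (clear depth 8)
  add 198.41.0.0/16 -> H2 at depth 16
  add 0.0.0.0/0 -> H2 at depth 0
  ? 198.41.148.25  path d0:H2→d1:-→d2:-→d3:-→d4:-→d5:-→d6:-→d7:-→d8:-→d9:-→d10:-→d11:-→d12:-→d13:-→d14:-→d15:-→d16:H2→d17:-→d18:-→d19:-→d20:-→d21:-→d22:-→d23:-→d24:-→d25:-→d26:-→d27:-→d28:-→d29:-→d30:-→d31:-→d32:H0  best=H0
  del 95.164.200.0/28 (clear depth 28)
  ? 198.41.148.25  path d0:H2→d1:-→d2:-→d3:-→d4:-→d5:-→d6:-→d7:-→d8:-→d9:-→d10:-→d11:-→d12:-→d13:-→d14:-→d15:-→d16:H2→d17:-→d18:-→d19:-→d20:-→d21:-→d22:-→d23:-→d24:-→d25:-→d26:-→d27:-→d28:-→d29:-→d30:-→d31:-→d32:H0  best=H0
  ? 95.164.200.3  path d0:H2→d1:-→d2:-→d3:-→d4:-→d5:-→d6:-→d7:-→d8:-→d9:-→d10:-→d11:-→d12:-→d13:-→d14:-→d15:-→d16:-→d17:-→d18:-→d19:-→d20:-→d21:-→d22:-→d23:-→d24:-→d25:-→d26:-→d27:H5→d28:-  best=H5
  ? 95.164.200.1  path d0:H2→d1:-→d2:-→d3:-→d4:-→d5:-→d6:-→d7:-→d8:-→d9:-→d10:-→d11:-→d12:-→d13:-→d14:-→d15:-→d16:-→d17:-→d18:-→d19:-→d20:-→d21:-→d22:-→d23:-→d24:-→d25:-→d26:-→d27:H5→d28:-  best=H5
  add 198.41.148.0/24 -> H2 at depth 24
  ? 198.41.0.9  path d0:H2→d1:-→d2:-→d3:-→d4:-→d5:-→d6:-→d7:-→d8:-→d9:-→d10:-→d11:-→d12:-→d13:-→d14:-→d15:-→d16:H2  best=H2

== LOOKUPS ==
["H5","H3","H5","no-route","H2","H2","H2","H0","H0","H5","H5","H2"]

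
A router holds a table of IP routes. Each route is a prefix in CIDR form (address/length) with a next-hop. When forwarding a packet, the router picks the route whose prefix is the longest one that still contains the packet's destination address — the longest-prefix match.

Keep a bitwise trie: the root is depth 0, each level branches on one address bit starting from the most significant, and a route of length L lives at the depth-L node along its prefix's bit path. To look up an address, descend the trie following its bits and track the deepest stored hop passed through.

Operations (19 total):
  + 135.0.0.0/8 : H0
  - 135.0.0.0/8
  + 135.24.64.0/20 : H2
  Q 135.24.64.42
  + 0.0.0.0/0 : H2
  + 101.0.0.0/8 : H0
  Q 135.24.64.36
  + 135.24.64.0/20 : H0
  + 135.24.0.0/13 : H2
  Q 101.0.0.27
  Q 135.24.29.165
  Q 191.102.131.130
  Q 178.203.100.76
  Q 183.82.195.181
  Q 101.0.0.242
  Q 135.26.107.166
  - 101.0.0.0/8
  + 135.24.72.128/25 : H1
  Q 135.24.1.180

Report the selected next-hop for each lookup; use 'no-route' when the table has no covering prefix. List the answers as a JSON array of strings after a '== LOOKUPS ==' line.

Apply in order:
  + 135.0.0.0/8 (H0) depth=8
  - 135.0.0.0/8 clear@8
  + 135.24.64.0/20 (H2) depth=20
  ? 135.24.64.42  path d0:-→d1:-→d2:-→d3:-→d4:-→d5:-→d6:-→d7:-→d8:-→d9:-→d10:-→d11:-→d12:-→d13:-→d14:-→d15:-→d16:-→d17:-→d18:-→d19:-→d20:H2  best=H2
  + 0.0.0.0/0 (H2) depth=0
  + 101.0.0.0/8 (H0) depth=8
  ? 135.24.64.36  path d0:H2→d1:-→d2:-→d3:-→d4:-→d5:-→d6:-→d7:-→d8:-→d9:-→d10:-→d11:-→d12:-→d13:-→d14:-→d15:-→d16:-→d17:-→d18:-→d19:-→d20:H2  best=H2
  + 135.24.64.0/20 (H0) depth=20
  + 135.24.0.0/13 (H2) depth=13
  ? 101.0.0.27  path d0:H2→d1:-→d2:-→d3:-→d4:-→d5:-→d6:-→d7:-→d8:H0  best=H0
  ? 135.24.29.165  path d0:H2→d1:-→d2:-→d3:-→d4:-→d5:-→d6:-→d7:-→d8:-→d9:-→d10:-→d11:-→d12:-→d13:H2→d14:-→d15:-→d16:-→d17:-  best=H2
  ? 191.102.131.130  path d0:H2→d1:-→d2:-  best=H2
  ? 178.203.100.76  path d0:H2→d1:-→d2:-  best=H2
  ? 183.82.195.181  path d0:H2→d1:-→d2:-  best=H2
  ? 101.0.0.242  path d0:H2→d1:-→d2:-→d3:-→d4:-→d5:-→d6:-→d7:-→d8:H0  best=H0
  ? 135.26.107.166  path d0:H2→d1:-→d2:-→d3:-→d4:-→d5:-→d6:-→d7:-→d8:-→d9:-→d10:-→d11:-→d12:-→d13:H2→d14:-  best=H2
  - 101.0.0.0/8 clear@8
  + 135.24.72.128/25 (H1) depth=25
  ? 135.24.1.180  path d0:H2→d1:-→d2:-→d3:-→d4:-→d5:-→d6:-→d7:-→d8:-→d9:-→d10:-→d11:-→d12:-→d13:H2→d14:-→d15:-→d16:-→d17:-  best=H2

== LOOKUPS ==
["H2","H2","H0","H2","H2","H2","H2","H0","H2","H2"]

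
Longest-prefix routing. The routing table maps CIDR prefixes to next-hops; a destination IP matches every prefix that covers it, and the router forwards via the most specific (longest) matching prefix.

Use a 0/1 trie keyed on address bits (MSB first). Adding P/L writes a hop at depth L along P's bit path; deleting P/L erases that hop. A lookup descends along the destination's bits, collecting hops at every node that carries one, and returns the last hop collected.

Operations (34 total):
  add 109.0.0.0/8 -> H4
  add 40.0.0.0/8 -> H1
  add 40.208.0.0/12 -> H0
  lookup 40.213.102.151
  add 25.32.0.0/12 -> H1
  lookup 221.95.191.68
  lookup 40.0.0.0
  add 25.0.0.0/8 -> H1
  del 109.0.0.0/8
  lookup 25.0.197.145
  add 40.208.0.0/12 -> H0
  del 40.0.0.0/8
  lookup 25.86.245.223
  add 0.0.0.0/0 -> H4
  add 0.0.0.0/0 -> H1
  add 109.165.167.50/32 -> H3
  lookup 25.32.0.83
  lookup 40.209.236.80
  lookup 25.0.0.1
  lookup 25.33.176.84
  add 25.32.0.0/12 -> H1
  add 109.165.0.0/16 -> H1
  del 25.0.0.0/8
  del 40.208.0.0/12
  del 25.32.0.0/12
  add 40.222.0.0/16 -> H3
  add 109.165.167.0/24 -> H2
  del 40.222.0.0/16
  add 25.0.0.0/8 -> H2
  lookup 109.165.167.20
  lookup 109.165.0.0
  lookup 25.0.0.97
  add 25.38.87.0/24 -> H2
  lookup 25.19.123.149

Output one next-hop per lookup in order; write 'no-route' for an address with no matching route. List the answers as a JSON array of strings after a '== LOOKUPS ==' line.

Apply in order:
  add 109.0.0.0/8 -> H4 at depth 8
  add 40.0.0.0/8 -> H1 at depth 8
  add 40.208.0.0/12 -> H0 at depth 12
  ? 40.213.102.151  path d0:-→d1:-→d2:-→d3:-→d4:-→d5:-→d6:-→d7:-→d8:H1→d9:-→d10:-→d11:-→d12:H0  best=H0
  add 25.32.0.0/12 -> H1 at depth 12
  ? 221.95.191.68  path d0:-  best=no-route
  ? 40.0.0.0  path d0:-→d1:-→d2:-→d3:-→d4:-→d5:-→d6:-→d7:-→d8:H1  best=H1
  add 25.0.0.0/8 -> H1 at depth 8
  - 109.0.0.0/8 clear@8
  ? 25.0.197.145  path d0:-→d1:-→d2:-→d3:-→d4:-→d5:-→d6:-→d7:-→d8:H1→d9:-→d10:-  best=H1
  add 40.208.0.0/12 -> H0 at depth 12
  - 40.0.0.0/8 clear@8
  ? 25.86.245.223  path d0:-→d1:-→d2:-→d3:-→d4:-→d5:-→d6:-→d7:-→d8:H1→d9:-  best=H1
  add 0.0.0.0/0 -> H4 at depth 0
  add 0.0.0.0/0 -> H1 at depth 0
  add 109.165.167.50/32 -> H3 at depth 32
  ? 25.32.0.83  path d0:H1→d1:-→d2:-→d3:-→d4:-→d5:-→d6:-→d7:-→d8:H1→d9:-→d10:-→d11:-→d12:H1  best=H1
  ? 40.209.236.80  path d0:H1→d1:-→d2:-→d3:-→d4:-→d5:-→d6:-→d7:-→d8:-→d9:-→d10:-→d11:-→d12:H0  best=H0
  ? 25.0.0.1  path d0:H1→d1:-→d2:-→d3:-→d4:-→d5:-→d6:-→d7:-→d8:H1→d9:-→d10:-  best=H1
  ? 25.33.176.84  path d0:H1→d1:-→d2:-→d3:-→d4:-→d5:-→d6:-→d7:-→d8:H1→d9:-→d10:-→d11:-→d12:H1  best=H1
  add 25.32.0.0/12 -> H1 at depth 12
  add 109.165.0.0/16 -> H1 at depth 16
  - 25.0.0.0/8 clear@8
  - 40.208.0.0/12 clear@12
  - 25.32.0.0/12 clear@12
  add 40.222.0.0/16 -> H3 at depth 16
  add 109.165.167.0/24 -> H2 at depth 24
  - 40.222.0.0/16 clear@16
  add 25.0.0.0/8 -> H2 at depth 8
  ? 109.165.167.20  path d0:H1→d1:-→d2:-→d3:-→d4:-→d5:-→d6:-→d7:-→d8:-→d9:-→d10:-→d11:-→d12:-→d13:-→d14:-→d15:-→d16:H1→d17:-→d18:-→d19:-→d20:-→d21:-→d22:-→d23:-→d24:H2→d25:-→d26:-  best=H2
  ? 109.165.0.0  path d0:H1→d1:-→d2:-→d3:-→d4:-→d5:-→d6:-→d7:-→d8:-→d9:-→d10:-→d11:-→d12:-→d13:-→d14:-→d15:-→d16:H1  best=H1
  ? 25.0.0.97  path d0:H1→d1:-→d2:-→d3:-→d4:-→d5:-→d6:-→d7:-→d8:H2→d9:-→d10:-  best=H2
  add 25.38.87.0/24 -> H2 at depth 24
  ? 25.19.123.149  path d0:H1→d1:-→d2:-→d3:-→d4:-→d5:-→d6:-→d7:-→d8:H2→d9:-→d10:-  best=H2

== LOOKUPS ==
["H0","no-route","H1","H1","H1","H1","H0","H1","H1","H2","H1","H2","H2"]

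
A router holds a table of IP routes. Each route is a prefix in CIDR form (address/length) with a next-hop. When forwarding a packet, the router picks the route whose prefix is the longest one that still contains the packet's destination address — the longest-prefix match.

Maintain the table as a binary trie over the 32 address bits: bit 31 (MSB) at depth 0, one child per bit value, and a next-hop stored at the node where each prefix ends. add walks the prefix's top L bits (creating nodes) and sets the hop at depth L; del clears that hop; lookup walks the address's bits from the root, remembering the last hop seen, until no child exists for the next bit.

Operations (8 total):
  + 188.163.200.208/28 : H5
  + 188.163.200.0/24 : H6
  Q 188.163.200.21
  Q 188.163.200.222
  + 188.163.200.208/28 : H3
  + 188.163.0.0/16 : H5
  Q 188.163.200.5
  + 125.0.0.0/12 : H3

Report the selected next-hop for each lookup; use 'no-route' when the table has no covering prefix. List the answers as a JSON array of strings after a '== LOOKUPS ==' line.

Apply in order:
  + 188.163.200.208/28 (H5) depth=28
  + 188.163.200.0/24 (H6) depth=24
  lookup 188.163.200.21: bits 101111001010001111001000 walk d0:-→d1:-→d2:-→d3:-→d4:-→d5:-→d6:-→d7:-→d8:-→d9:-→d10:-→d11:-→d12:-→d13:-→d14:-→d15:-→d16:-→d17:-→d18:-→d19:-→d20:-→d21:-→d22:-→d23:-→d24:H6 -> H6
  lookup 188.163.200.222: bits 1011110010100011110010001101 walk d0:-→d1:-→d2:-→d3:-→d4:-→d5:-→d6:-→d7:-→d8:-→d9:-→d10:-→d11:-→d12:-→d13:-→d14:-→d15:-→d16:-→d17:-→d18:-→d19:-→d20:-→d21:-→d22:-→d23:-→d24:H6→d25:-→d26:-→d27:-→d28:H5 -> H5
  + 188.163.200.208/28 (H3) depth=28
  + 188.163.0.0/16 (H5) depth=16
  lookup 188.163.200.5: bits 101111001010001111001000 walk d0:-→d1:-→d2:-→d3:-→d4:-→d5:-→d6:-→d7:-→d8:-→d9:-→d10:-→d11:-→d12:-→d13:-→d14:-→d15:-→d16:H5→d17:-→d18:-→d19:-→d20:-→d21:-→d22:-→d23:-→d24:H6 -> H6
  + 125.0.0.0/12 (H3) depth=12

== LOOKUPS ==
["H6","H5","H6"]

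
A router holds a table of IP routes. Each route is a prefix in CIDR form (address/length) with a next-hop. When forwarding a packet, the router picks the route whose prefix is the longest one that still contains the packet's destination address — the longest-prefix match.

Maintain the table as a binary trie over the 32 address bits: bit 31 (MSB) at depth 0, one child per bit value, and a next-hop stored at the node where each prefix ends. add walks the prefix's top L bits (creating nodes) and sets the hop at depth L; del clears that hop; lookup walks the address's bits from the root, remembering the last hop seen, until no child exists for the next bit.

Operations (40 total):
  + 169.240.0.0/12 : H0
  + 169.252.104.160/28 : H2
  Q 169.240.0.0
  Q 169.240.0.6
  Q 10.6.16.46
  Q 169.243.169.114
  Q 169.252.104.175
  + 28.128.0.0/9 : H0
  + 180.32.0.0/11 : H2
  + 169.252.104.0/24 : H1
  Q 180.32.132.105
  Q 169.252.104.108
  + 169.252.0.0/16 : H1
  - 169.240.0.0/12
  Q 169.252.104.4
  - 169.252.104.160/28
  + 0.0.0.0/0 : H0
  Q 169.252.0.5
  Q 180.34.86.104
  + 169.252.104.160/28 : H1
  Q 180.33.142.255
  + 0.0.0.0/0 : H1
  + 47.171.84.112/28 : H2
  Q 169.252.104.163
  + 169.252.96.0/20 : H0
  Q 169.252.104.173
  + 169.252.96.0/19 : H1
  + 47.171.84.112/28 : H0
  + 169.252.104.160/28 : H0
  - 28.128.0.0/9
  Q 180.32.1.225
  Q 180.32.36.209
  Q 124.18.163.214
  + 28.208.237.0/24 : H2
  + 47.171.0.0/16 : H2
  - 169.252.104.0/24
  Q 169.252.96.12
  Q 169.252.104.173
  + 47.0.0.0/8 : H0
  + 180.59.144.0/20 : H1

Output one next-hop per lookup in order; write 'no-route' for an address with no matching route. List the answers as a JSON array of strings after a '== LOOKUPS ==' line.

Process each operation:
  add 169.240.0.0/12 -> H0 at depth 12
  add 169.252.104.160/28 -> H2 at depth 28
  Q 169.240.0.0: descend 101010011111 ; hops seen [H0] ; pick H0
  Q 169.240.0.6: descend 101010011111 ; hops seen [H0] ; pick H0
  Q 10.6.16.46: descend ε ; hops seen [∅] ; pick no-route
  Q 169.243.169.114: descend 101010011111 ; hops seen [H0] ; pick H0
  Q 169.252.104.175: descend 1010100111111100011010001010 ; hops seen [H0,H2] ; pick H2
  add 28.128.0.0/9 -> H0 at depth 9
  add 180.32.0.0/11 -> H2 at depth 11
  add 169.252.104.0/24 -> H1 at depth 24
  Q 180.32.132.105: descend 10110100001 ; hops seen [H2] ; pick H2
  Q 169.252.104.108: descend 101010011111110001101000 ; hops seen [H0,H1] ; pick H1
  add 169.252.0.0/16 -> H1 at depth 16
  - 169.240.0.0/12 clear@12
  Q 169.252.104.4: descend 101010011111110001101000 ; hops seen [H1,H1] ; pick H1
  - 169.252.104.160/28 clear@28
  add 0.0.0.0/0 -> H0 at depth 0
  Q 169.252.0.5: descend 10101001111111000 ; hops seen [H0,H1] ; pick H1
  Q 180.34.86.104: descend 10110100001 ; hops seen [H0,H2] ; pick H2
  add 169.252.104.160/28 -> H1 at depth 28
  Q 180.33.142.255: descend 10110100001 ; hops seen [H0,H2] ; pick H2
  add 0.0.0.0/0 -> H1 at depth 0
  add 47.171.84.112/28 -> H2 at depth 28
  Q 169.252.104.163: descend 1010100111111100011010001010 ; hops seen [H1,H1,H1,H1] ; pick H1
  add 169.252.96.0/20 -> H0 at depth 20
  Q 169.252.104.173: descend 1010100111111100011010001010 ; hops seen [H1,H1,H0,H1,H1] ; pick H1
  add 169.252.96.0/19 -> H1 at depth 19
  add 47.171.84.112/28 -> H0 at depth 28
  add 169.252.104.160/28 -> H0 at depth 28
  - 28.128.0.0/9 clear@9
  Q 180.32.1.225: descend 10110100001 ; hops seen [H1,H2] ; pick H2
  Q 180.32.36.209: descend 10110100001 ; hops seen [H1,H2] ; pick H2
  Q 124.18.163.214: descend 0 ; hops seen [H1] ; pick H1
  add 28.208.237.0/24 -> H2 at depth 24
  add 47.171.0.0/16 -> H2 at depth 16
  - 169.252.104.0/24 clear@24
  Q 169.252.96.12: descend 10101001111111000110 ; hops seen [H1,H1,H1,H0] ; pick H0
  Q 169.252.104.173: descend 1010100111111100011010001010 ; hops seen [H1,H1,H1,H0,H0] ; pick H0
  add 47.0.0.0/8 -> H0 at depth 8
  add 180.59.144.0/20 -> H1 at depth 20

== LOOKUPS ==
["H0","H0","no-route","H0","H2","H2","H1","H1","H1","H2","H2","H1","H1","H2","H2","H1","H0","H0"]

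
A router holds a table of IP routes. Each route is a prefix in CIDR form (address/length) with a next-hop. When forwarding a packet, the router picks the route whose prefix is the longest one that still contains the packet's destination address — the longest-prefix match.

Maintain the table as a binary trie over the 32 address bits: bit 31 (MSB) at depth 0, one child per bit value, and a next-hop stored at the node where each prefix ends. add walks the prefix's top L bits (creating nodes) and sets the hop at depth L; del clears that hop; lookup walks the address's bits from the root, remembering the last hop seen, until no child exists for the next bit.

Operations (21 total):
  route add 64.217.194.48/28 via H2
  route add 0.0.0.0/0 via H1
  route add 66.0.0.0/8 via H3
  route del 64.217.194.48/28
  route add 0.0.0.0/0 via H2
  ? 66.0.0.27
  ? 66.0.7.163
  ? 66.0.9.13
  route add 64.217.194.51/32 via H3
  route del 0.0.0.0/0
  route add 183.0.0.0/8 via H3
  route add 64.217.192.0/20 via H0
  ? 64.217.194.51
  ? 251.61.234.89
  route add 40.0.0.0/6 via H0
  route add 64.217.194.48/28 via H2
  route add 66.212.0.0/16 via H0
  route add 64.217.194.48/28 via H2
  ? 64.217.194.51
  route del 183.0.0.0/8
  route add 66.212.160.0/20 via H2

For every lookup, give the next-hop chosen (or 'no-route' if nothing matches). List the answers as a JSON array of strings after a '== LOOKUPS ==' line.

Process each operation:
  add 64.217.194.48/28 -> H2 at depth 28
  add 0.0.0.0/0 -> H1 at depth 0
  add 66.0.0.0/8 -> H3 at depth 8
  - 64.217.194.48/28 clear@28
  add 0.0.0.0/0 -> H2 at depth 0
  ? 66.0.0.27  path d0:H2→d1:-→d2:-→d3:-→d4:-→d5:-→d6:-→d7:-→d8:H3  best=H3
  ? 66.0.7.163  path d0:H2→d1:-→d2:-→d3:-→d4:-→d5:-→d6:-→d7:-→d8:H3  best=H3
  ? 66.0.9.13  path d0:H2→d1:-→d2:-→d3:-→d4:-→d5:-→d6:-→d7:-→d8:H3  best=H3
  add 64.217.194.51/32 -> H3 at depth 32
  - 0.0.0.0/0 clear@0
  add 183.0.0.0/8 -> H3 at depth 8
  add 64.217.192.0/20 -> H0 at depth 20
  ? 64.217.194.51  path d0:-→d1:-→d2:-→d3:-→d4:-→d5:-→d6:-→d7:-→d8:-→d9:-→d10:-→d11:-→d12:-→d13:-→d14:-→d15:-→d16:-→d17:-→d18:-→d19:-→d20:H0→d21:-→d22:-→d23:-→d24:-→d25:-→d26:-→d27:-→d28:-→d29:-→d30:-→d31:-→d32:H3  best=H3
  ? 251.61.234.89  path d0:-→d1:-  best=no-route
  add 40.0.0.0/6 -> H0 at depth 6
  add 64.217.194.48/28 -> H2 at depth 28
  add 66.212.0.0/16 -> H0 at depth 16
  add 64.217.194.48/28 -> H2 at depth 28
  ? 64.217.194.51  path d0:-→d1:-→d2:-→d3:-→d4:-→d5:-→d6:-→d7:-→d8:-→d9:-→d10:-→d11:-→d12:-→d13:-→d14:-→d15:-→d16:-→d17:-→d18:-→d19:-→d20:H0→d21:-→d22:-→d23:-→d24:-→d25:-→d26:-→d27:-→d28:H2→d29:-→d30:-→d31:-→d32:H3  best=H3
  - 183.0.0.0/8 clear@8
  add 66.212.160.0/20 -> H2 at depth 20

== LOOKUPS ==
["H3","H3","H3","H3","no-route","H3"]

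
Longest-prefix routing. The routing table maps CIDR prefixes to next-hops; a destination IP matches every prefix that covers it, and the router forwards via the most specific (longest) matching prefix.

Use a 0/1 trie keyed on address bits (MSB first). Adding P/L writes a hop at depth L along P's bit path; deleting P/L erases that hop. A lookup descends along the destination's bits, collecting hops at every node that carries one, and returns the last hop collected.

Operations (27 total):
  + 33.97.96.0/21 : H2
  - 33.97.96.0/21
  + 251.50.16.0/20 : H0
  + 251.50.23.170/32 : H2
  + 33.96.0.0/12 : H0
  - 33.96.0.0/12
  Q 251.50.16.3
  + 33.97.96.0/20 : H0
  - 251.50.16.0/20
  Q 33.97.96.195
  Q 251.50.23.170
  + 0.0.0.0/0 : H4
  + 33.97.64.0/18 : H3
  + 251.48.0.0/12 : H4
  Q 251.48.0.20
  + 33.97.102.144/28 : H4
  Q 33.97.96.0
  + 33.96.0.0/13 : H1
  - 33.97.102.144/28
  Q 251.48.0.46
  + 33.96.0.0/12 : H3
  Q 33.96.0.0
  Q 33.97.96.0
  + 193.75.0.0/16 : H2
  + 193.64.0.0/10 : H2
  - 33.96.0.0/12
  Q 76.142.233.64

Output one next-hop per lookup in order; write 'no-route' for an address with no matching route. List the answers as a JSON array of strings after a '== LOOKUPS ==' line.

Trace:
  + 33.97.96.0/21 (H2) depth=21
  - 33.97.96.0/21 clear@21
  + 251.50.16.0/20 (H0) depth=20
  + 251.50.23.170/32 (H2) depth=32
  + 33.96.0.0/12 (H0) depth=12
  - 33.96.0.0/12 clear@12
  Q 251.50.16.3: descend 111110110011001000010 ; hops seen [H0] ; pick H0
  + 33.97.96.0/20 (H0) depth=20
  - 251.50.16.0/20 clear@20
  Q 33.97.96.195: descend 001000010110000101100 ; hops seen [H0] ; pick H0
  Q 251.50.23.170: descend 11111011001100100001011110101010 ; hops seen [H2] ; pick H2
  + 0.0.0.0/0 (H4) depth=0
  + 33.97.64.0/18 (H3) depth=18
  + 251.48.0.0/12 (H4) depth=12
  Q 251.48.0.20: descend 11111011001100 ; hops seen [H4,H4] ; pick H4
  + 33.97.102.144/28 (H4) depth=28
  Q 33.97.96.0: descend 001000010110000101100 ; hops seen [H4,H3,H0] ; pick H0
  + 33.96.0.0/13 (H1) depth=13
  - 33.97.102.144/28 clear@28
  Q 251.48.0.46: descend 11111011001100 ; hops seen [H4,H4] ; pick H4
  + 33.96.0.0/12 (H3) depth=12
  Q 33.96.0.0: descend 001000010110000 ; hops seen [H4,H3,H1] ; pick H1
  Q 33.97.96.0: descend 001000010110000101100 ; hops seen [H4,H3,H1,H3,H0] ; pick H0
  + 193.75.0.0/16 (H2) depth=16
  + 193.64.0.0/10 (H2) depth=10
  - 33.96.0.0/12 clear@12
  Q 76.142.233.64: descend 0 ; hops seen [H4] ; pick H4

== LOOKUPS ==
["H0","H0","H2","H4","H0","H4","H1","H0","H4"]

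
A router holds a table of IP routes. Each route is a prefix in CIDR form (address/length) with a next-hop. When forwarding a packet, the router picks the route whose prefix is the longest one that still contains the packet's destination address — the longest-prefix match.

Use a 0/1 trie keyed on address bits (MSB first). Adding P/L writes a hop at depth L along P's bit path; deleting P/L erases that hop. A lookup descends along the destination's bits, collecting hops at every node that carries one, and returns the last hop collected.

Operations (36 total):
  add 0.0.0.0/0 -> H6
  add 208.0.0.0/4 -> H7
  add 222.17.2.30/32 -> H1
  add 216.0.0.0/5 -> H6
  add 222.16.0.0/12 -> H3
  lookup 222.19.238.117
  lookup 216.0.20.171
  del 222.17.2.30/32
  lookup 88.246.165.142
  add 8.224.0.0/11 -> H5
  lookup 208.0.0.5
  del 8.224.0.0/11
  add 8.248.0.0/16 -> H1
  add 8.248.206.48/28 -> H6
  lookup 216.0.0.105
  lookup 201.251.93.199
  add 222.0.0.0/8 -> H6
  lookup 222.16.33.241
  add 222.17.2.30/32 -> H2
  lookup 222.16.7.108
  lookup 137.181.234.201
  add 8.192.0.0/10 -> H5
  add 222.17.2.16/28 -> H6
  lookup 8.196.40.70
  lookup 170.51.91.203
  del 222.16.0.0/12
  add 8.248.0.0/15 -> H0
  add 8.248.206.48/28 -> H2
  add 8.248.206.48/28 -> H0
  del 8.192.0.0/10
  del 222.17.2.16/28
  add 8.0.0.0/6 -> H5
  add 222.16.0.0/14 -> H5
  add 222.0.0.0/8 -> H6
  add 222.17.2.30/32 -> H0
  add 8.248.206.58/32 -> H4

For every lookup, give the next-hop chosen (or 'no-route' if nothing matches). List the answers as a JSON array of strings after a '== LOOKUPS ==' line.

Apply in order:
  + 0.0.0.0/0 (H6) depth=0
  + 208.0.0.0/4 (H7) depth=4
  + 222.17.2.30/32 (H1) depth=32
  + 216.0.0.0/5 (H6) depth=5
  + 222.16.0.0/12 (H3) depth=12
  ? 222.19.238.117  path d0:H6→d1:-→d2:-→d3:-→d4:H7→d5:H6→d6:-→d7:-→d8:-→d9:-→d10:-→d11:-→d12:H3→d13:-→d14:-  best=H3
  ? 216.0.20.171  path d0:H6→d1:-→d2:-→d3:-→d4:H7→d5:H6  best=H6
  - 222.17.2.30/32 clear@32
  ? 88.246.165.142  path d0:H6  best=H6
  + 8.224.0.0/11 (H5) depth=11
  ? 208.0.0.5  path d0:H6→d1:-→d2:-→d3:-→d4:H7  best=H7
  - 8.224.0.0/11 clear@11
  + 8.248.0.0/16 (H1) depth=16
  + 8.248.206.48/28 (H6) depth=28
  ? 216.0.0.105  path d0:H6→d1:-→d2:-→d3:-→d4:H7→d5:H6  best=H6
  ? 201.251.93.199  path d0:H6→d1:-→d2:-→d3:-  best=H6
  + 222.0.0.0/8 (H6) depth=8
  ? 222.16.33.241  path d0:H6→d1:-→d2:-→d3:-→d4:H7→d5:H6→d6:-→d7:-→d8:H6→d9:-→d10:-→d11:-→d12:H3→d13:-→d14:-→d15:-  best=H3
  + 222.17.2.30/32 (H2) depth=32
  ? 222.16.7.108  path d0:H6→d1:-→d2:-→d3:-→d4:H7→d5:H6→d6:-→d7:-→d8:H6→d9:-→d10:-→d11:-→d12:H3→d13:-→d14:-→d15:-  best=H3
  ? 137.181.234.201  path d0:H6→d1:-  best=H6
  + 8.192.0.0/10 (H5) depth=10
  + 222.17.2.16/28 (H6) depth=28
  ? 8.196.40.70  path d0:H6→d1:-→d2:-→d3:-→d4:-→d5:-→d6:-→d7:-→d8:-→d9:-→d10:H5  best=H5
  ? 170.51.91.203  path d0:H6→d1:-  best=H6
  - 222.16.0.0/12 clear@12
  + 8.248.0.0/15 (H0) depth=15
  + 8.248.206.48/28 (H2) depth=28
  + 8.248.206.48/28 (H0) depth=28
  - 8.192.0.0/10 clear@10
  - 222.17.2.16/28 clear@28
  + 8.0.0.0/6 (H5) depth=6
  + 222.16.0.0/14 (H5) depth=14
  + 222.0.0.0/8 (H6) depth=8
  + 222.17.2.30/32 (H0) depth=32
  + 8.248.206.58/32 (H4) depth=32

== LOOKUPS ==
["H3","H6","H6","H7","H6","H6","H3","H3","H6","H5","H6"]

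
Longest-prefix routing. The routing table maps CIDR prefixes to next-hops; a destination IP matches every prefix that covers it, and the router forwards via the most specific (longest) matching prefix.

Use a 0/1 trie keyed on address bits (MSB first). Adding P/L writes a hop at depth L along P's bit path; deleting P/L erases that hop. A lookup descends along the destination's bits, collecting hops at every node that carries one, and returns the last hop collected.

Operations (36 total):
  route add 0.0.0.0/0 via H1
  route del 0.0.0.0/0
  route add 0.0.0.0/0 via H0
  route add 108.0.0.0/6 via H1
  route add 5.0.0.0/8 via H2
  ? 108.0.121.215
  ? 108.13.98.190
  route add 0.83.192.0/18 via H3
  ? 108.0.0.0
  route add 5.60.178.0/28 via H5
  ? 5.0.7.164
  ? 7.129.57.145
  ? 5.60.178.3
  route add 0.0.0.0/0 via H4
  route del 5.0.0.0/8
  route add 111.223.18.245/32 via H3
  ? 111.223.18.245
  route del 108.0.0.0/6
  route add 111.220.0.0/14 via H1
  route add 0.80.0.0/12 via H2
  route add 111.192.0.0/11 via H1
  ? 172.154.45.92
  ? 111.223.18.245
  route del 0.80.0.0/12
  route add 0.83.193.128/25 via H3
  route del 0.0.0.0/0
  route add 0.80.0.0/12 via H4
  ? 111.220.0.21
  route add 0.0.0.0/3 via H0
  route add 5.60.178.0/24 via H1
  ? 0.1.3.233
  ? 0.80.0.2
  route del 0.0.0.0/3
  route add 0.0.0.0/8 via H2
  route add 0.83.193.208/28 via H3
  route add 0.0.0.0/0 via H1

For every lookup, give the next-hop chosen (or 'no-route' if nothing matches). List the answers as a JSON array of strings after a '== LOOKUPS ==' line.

Apply in order:
  + 0.0.0.0/0 (H1) depth=0
  del 0.0.0.0/0 (clear depth 0)
  + 0.0.0.0/0 (H0) depth=0
  + 108.0.0.0/6 (H1) depth=6
  + 5.0.0.0/8 (H2) depth=8
  Q 108.0.121.215: descend 011011 ; hops seen [H0,H1] ; pick H1
  Q 108.13.98.190: descend 011011 ; hops seen [H0,H1] ; pick H1
  + 0.83.192.0/18 (H3) depth=18
  Q 108.0.0.0: descend 011011 ; hops seen [H0,H1] ; pick H1
  + 5.60.178.0/28 (H5) depth=28
  Q 5.0.7.164: descend 0000010100 ; hops seen [H0,H2] ; pick H2
  Q 7.129.57.145: descend 000001 ; hops seen [H0] ; pick H0
  Q 5.60.178.3: descend 0000010100111100101100100000 ; hops seen [H0,H2,H5] ; pick H5
  + 0.0.0.0/0 (H4) depth=0
  del 5.0.0.0/8 (clear depth 8)
  + 111.223.18.245/32 (H3) depth=32
  Q 111.223.18.245: descend 01101111110111110001001011110101 ; hops seen [H4,H1,H3] ; pick H3
  del 108.0.0.0/6 (clear depth 6)
  + 111.220.0.0/14 (H1) depth=14
  + 0.80.0.0/12 (H2) depth=12
  + 111.192.0.0/11 (H1) depth=11
  Q 172.154.45.92: descend ε ; hops seen [H4] ; pick H4
  Q 111.223.18.245: descend 01101111110111110001001011110101 ; hops seen [H4,H1,H1,H3] ; pick H3
  del 0.80.0.0/12 (clear depth 12)
  + 0.83.193.128/25 (H3) depth=25
  del 0.0.0.0/0 (clear depth 0)
  + 0.80.0.0/12 (H4) depth=12
  Q 111.220.0.21: descend 01101111110111 ; hops seen [H1,H1] ; pick H1
  + 0.0.0.0/3 (H0) depth=3
  + 5.60.178.0/24 (H1) depth=24
  Q 0.1.3.233: descend 000000000 ; hops seen [H0] ; pick H0
  Q 0.80.0.2: descend 00000000010100 ; hops seen [H0,H4] ; pick H4
  del 0.0.0.0/3 (clear depth 3)
  + 0.0.0.0/8 (H2) depth=8
  + 0.83.193.208/28 (H3) depth=28
  + 0.0.0.0/0 (H1) depth=0

== LOOKUPS ==
["H1","H1","H1","H2","H0","H5","H3","H4","H3","H1","H0","H4"]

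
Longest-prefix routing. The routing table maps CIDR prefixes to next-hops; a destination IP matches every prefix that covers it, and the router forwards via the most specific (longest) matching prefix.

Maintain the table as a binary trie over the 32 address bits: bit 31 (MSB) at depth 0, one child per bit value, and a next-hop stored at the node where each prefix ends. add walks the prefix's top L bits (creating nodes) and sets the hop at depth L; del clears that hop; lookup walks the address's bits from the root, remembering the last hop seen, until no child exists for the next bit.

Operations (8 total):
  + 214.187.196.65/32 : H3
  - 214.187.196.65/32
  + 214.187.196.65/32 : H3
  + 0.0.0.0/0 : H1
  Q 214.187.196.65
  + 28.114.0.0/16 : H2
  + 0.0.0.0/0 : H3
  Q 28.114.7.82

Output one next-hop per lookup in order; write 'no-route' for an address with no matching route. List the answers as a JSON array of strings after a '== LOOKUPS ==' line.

Process each operation:
  + 214.187.196.65/32 (H3) depth=32
  - 214.187.196.65/32 clear@32
  + 214.187.196.65/32 (H3) depth=32
  + 0.0.0.0/0 (H1) depth=0
  ? 214.187.196.65  path d0:H1→d1:-→d2:-→d3:-→d4:-→d5:-→d6:-→d7:-→d8:-→d9:-→d10:-→d11:-→d12:-→d13:-→d14:-→d15:-→d16:-→d17:-→d18:-→d19:-→d20:-→d21:-→d22:-→d23:-→d24:-→d25:-→d26:-→d27:-→d28:-→d29:-→d30:-→d31:-→d32:H3  best=H3
  + 28.114.0.0/16 (H2) depth=16
  + 0.0.0.0/0 (H3) depth=0
  ? 28.114.7.82  path d0:H3→d1:-→d2:-→d3:-→d4:-→d5:-→d6:-→d7:-→d8:-→d9:-→d10:-→d11:-→d12:-→d13:-→d14:-→d15:-→d16:H2  best=H2

== LOOKUPS ==
["H3","H2"]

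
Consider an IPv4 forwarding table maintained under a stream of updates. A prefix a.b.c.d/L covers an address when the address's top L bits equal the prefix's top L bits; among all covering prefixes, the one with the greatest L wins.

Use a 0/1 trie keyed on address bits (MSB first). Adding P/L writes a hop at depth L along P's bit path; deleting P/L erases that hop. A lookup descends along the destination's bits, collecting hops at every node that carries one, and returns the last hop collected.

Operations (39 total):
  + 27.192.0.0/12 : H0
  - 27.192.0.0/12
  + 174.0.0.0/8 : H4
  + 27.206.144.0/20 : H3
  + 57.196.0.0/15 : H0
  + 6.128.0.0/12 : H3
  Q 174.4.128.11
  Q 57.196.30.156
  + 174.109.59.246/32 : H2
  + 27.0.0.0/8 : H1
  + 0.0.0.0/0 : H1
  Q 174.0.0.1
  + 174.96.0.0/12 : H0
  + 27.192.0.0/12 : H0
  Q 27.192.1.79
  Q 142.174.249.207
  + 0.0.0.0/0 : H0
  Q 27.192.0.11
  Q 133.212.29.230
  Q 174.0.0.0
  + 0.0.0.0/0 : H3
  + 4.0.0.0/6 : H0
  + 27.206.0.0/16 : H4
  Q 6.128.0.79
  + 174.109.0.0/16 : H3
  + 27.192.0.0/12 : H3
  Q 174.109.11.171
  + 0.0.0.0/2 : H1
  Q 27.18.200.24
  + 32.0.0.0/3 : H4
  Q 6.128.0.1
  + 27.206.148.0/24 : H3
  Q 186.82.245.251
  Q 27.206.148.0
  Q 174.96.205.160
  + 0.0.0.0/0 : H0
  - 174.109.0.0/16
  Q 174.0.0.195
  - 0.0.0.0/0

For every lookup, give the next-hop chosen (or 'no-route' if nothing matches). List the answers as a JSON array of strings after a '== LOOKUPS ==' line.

Apply in order:
  + 27.192.0.0/12 (H0) depth=12
  - 27.192.0.0/12 clear@12
  + 174.0.0.0/8 (H4) depth=8
  + 27.206.144.0/20 (H3) depth=20
  + 57.196.0.0/15 (H0) depth=15
  + 6.128.0.0/12 (H3) depth=12
  lookup 174.4.128.11: bits 10101110 walk d0:-→d1:-→d2:-→d3:-→d4:-→d5:-→d6:-→d7:-→d8:H4 -> H4
  lookup 57.196.30.156: bits 001110011100010 walk d0:-→d1:-→d2:-→d3:-→d4:-→d5:-→d6:-→d7:-→d8:-→d9:-→d10:-→d11:-→d12:-→d13:-→d14:-→d15:H0 -> H0
  + 174.109.59.246/32 (H2) depth=32
  + 27.0.0.0/8 (H1) depth=8
  + 0.0.0.0/0 (H1) depth=0
  lookup 174.0.0.1: bits 101011100 walk d0:H1→d1:-→d2:-→d3:-→d4:-→d5:-→d6:-→d7:-→d8:H4→d9:- -> H4
  + 174.96.0.0/12 (H0) depth=12
  + 27.192.0.0/12 (H0) depth=12
  lookup 27.192.1.79: bits 000110111100 walk d0:H1→d1:-→d2:-→d3:-→d4:-→d5:-→d6:-→d7:-→d8:H1→d9:-→d10:-→d11:-→d12:H0 -> H0
  lookup 142.174.249.207: bits 10 walk d0:H1→d1:-→d2:- -> H1
  + 0.0.0.0/0 (H0) depth=0
  lookup 27.192.0.11: bits 000110111100 walk d0:H0→d1:-→d2:-→d3:-→d4:-→d5:-→d6:-→d7:-→d8:H1→d9:-→d10:-→d11:-→d12:H0 -> H0
  lookup 133.212.29.230: bits 10 walk d0:H0→d1:-→d2:- -> H0
  lookup 174.0.0.0: bits 101011100 walk d0:H0→d1:-→d2:-→d3:-→d4:-→d5:-→d6:-→d7:-→d8:H4→d9:- -> H4
  + 0.0.0.0/0 (H3) depth=0
  + 4.0.0.0/6 (H0) depth=6
  + 27.206.0.0/16 (H4) depth=16
  lookup 6.128.0.79: bits 000001101000 walk d0:H3→d1:-→d2:-→d3:-→d4:-→d5:-→d6:H0→d7:-→d8:-→d9:-→d10:-→d11:-→d12:H3 -> H3
  + 174.109.0.0/16 (H3) depth=16
  + 27.192.0.0/12 (H3) depth=12
  lookup 174.109.11.171: bits 101011100110110100 walk d0:H3→d1:-→d2:-→d3:-→d4:-→d5:-→d6:-→d7:-→d8:H4→d9:-→d10:-→d11:-→d12:H0→d13:-→d14:-→d15:-→d16:H3→d17:-→d18:- -> H3
  + 0.0.0.0/2 (H1) depth=2
  lookup 27.18.200.24: bits 00011011 walk d0:H3→d1:-→d2:H1→d3:-→d4:-→d5:-→d6:-→d7:-→d8:H1 -> H1
  + 32.0.0.0/3 (H4) depth=3
  lookup 6.128.0.1: bits 000001101000 walk d0:H3→d1:-→d2:H1→d3:-→d4:-→d5:-→d6:H0→d7:-→d8:-→d9:-→d10:-→d11:-→d12:H3 -> H3
  + 27.206.148.0/24 (H3) depth=24
  lookup 186.82.245.251: bits 101 walk d0:H3→d1:-→d2:-→d3:- -> H3
  lookup 27.206.148.0: bits 000110111100111010010100 walk d0:H3→d1:-→d2:H1→d3:-→d4:-→d5:-→d6:-→d7:-→d8:H1→d9:-→d10:-→d11:-→d12:H3→d13:-→d14:-→d15:-→d16:H4→d17:-→d18:-→d19:-→d20:H3→d21:-→d22:-→d23:-→d24:H3 -> H3
  lookup 174.96.205.160: bits 101011100110 walk d0:H3→d1:-→d2:-→d3:-→d4:-→d5:-→d6:-→d7:-→d8:H4→d9:-→d10:-→d11:-→d12:H0 -> H0
  + 0.0.0.0/0 (H0) depth=0
  - 174.109.0.0/16 clear@16
  lookup 174.0.0.195: bits 101011100 walk d0:H0→d1:-→d2:-→d3:-→d4:-→d5:-→d6:-→d7:-→d8:H4→d9:- -> H4
  - 0.0.0.0/0 clear@0

== LOOKUPS ==
["H4","H0","H4","H0","H1","H0","H0","H4","H3","H3","H1","H3","H3","H3","H0","H4"]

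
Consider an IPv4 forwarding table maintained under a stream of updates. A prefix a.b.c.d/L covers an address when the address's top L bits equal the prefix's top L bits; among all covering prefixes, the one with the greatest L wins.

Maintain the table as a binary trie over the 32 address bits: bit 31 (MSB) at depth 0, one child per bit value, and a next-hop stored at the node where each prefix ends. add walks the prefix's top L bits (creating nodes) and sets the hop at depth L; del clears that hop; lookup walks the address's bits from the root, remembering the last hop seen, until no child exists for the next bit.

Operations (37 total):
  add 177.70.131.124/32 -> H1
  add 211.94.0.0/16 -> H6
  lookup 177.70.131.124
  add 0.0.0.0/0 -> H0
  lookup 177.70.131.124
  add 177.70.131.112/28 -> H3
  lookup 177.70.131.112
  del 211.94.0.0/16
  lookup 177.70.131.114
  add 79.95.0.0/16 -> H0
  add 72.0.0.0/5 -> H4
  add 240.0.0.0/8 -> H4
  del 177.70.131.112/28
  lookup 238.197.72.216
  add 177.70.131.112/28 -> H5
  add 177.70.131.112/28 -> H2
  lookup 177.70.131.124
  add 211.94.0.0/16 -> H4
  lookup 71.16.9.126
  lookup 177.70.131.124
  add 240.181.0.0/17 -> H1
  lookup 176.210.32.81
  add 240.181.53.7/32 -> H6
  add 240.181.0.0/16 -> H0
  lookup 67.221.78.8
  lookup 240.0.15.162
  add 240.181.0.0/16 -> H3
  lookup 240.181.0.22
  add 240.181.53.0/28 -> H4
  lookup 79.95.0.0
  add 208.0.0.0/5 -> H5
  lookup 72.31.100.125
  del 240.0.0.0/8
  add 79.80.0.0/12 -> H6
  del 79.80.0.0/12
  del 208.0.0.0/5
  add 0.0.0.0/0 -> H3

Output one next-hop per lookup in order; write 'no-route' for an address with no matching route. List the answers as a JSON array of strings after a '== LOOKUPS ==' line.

Apply in order:
  add 177.70.131.124/32 -> H1 at depth 32
  add 211.94.0.0/16 -> H6 at depth 16
  ? 177.70.131.124  path d0:-→d1:-→d2:-→d3:-→d4:-→d5:-→d6:-→d7:-→d8:-→d9:-→d10:-→d11:-→d12:-→d13:-→d14:-→d15:-→d16:-→d17:-→d18:-→d19:-→d20:-→d21:-→d22:-→d23:-→d24:-→d25:-→d26:-→d27:-→d28:-→d29:-→d30:-→d31:-→d32:H1  best=H1
  add 0.0.0.0/0 -> H0 at depth 0
  ? 177.70.131.124  path d0:H0→d1:-→d2:-→d3:-→d4:-→d5:-→d6:-→d7:-→d8:-→d9:-→d10:-→d11:-→d12:-→d13:-→d14:-→d15:-→d16:-→d17:-→d18:-→d19:-→d20:-→d21:-→d22:-→d23:-→d24:-→d25:-→d26:-→d27:-→d28:-→d29:-→d30:-→d31:-→d32:H1  best=H1
  add 177.70.131.112/28 -> H3 at depth 28
  ? 177.70.131.112  path d0:H0→d1:-→d2:-→d3:-→d4:-→d5:-→d6:-→d7:-→d8:-→d9:-→d10:-→d11:-→d12:-→d13:-→d14:-→d15:-→d16:-→d17:-→d18:-→d19:-→d20:-→d21:-→d22:-→d23:-→d24:-→d25:-→d26:-→d27:-→d28:H3  best=H3
  - 211.94.0.0/16 clear@16
  ? 177.70.131.114  path d0:H0→d1:-→d2:-→d3:-→d4:-→d5:-→d6:-→d7:-→d8:-→d9:-→d10:-→d11:-→d12:-→d13:-→d14:-→d15:-→d16:-→d17:-→d18:-→d19:-→d20:-→d21:-→d22:-→d23:-→d24:-→d25:-→d26:-→d27:-→d28:H3  best=H3
  add 79.95.0.0/16 -> H0 at depth 16
  add 72.0.0.0/5 -> H4 at depth 5
  add 240.0.0.0/8 -> H4 at depth 8
  - 177.70.131.112/28 clear@28
  ? 238.197.72.216  path d0:H0→d1:-→d2:-→d3:-  best=H0
  add 177.70.131.112/28 -> H5 at depth 28
  add 177.70.131.112/28 -> H2 at depth 28
  ? 177.70.131.124  path d0:H0→d1:-→d2:-→d3:-→d4:-→d5:-→d6:-→d7:-→d8:-→d9:-→d10:-→d11:-→d12:-→d13:-→d14:-→d15:-→d16:-→d17:-→d18:-→d19:-→d20:-→d21:-→d22:-→d23:-→d24:-→d25:-→d26:-→d27:-→d28:H2→d29:-→d30:-→d31:-→d32:H1  best=H1
  add 211.94.0.0/16 -> H4 at depth 16
  ? 71.16.9.126  path d0:H0→d1:-→d2:-→d3:-→d4:-  best=H0
  ? 177.70.131.124  path d0:H0→d1:-→d2:-→d3:-→d4:-→d5:-→d6:-→d7:-→d8:-→d9:-→d10:-→d11:-→d12:-→d13:-→d14:-→d15:-→d16:-→d17:-→d18:-→d19:-→d20:-→d21:-→d22:-→d23:-→d24:-→d25:-→d26:-→d27:-→d28:H2→d29:-→d30:-→d31:-→d32:H1  best=H1
  add 240.181.0.0/17 -> H1 at depth 17
  ? 176.210.32.81  path d0:H0→d1:-→d2:-→d3:-→d4:-→d5:-→d6:-→d7:-  best=H0
  add 240.181.53.7/32 -> H6 at depth 32
  add 240.181.0.0/16 -> H0 at depth 16
  ? 67.221.78.8  path d0:H0→d1:-→d2:-→d3:-→d4:-  best=H0
  ? 240.0.15.162  path d0:H0→d1:-→d2:-→d3:-→d4:-→d5:-→d6:-→d7:-→d8:H4  best=H4
  add 240.181.0.0/16 -> H3 at depth 16
  ? 240.181.0.22  path d0:H0→d1:-→d2:-→d3:-→d4:-→d5:-→d6:-→d7:-→d8:H4→d9:-→d10:-→d11:-→d12:-→d13:-→d14:-→d15:-→d16:H3→d17:H1→d18:-  best=H1
  add 240.181.53.0/28 -> H4 at depth 28
  ? 79.95.0.0  path d0:H0→d1:-→d2:-→d3:-→d4:-→d5:H4→d6:-→d7:-→d8:-→d9:-→d10:-→d11:-→d12:-→d13:-→d14:-→d15:-→d16:H0  best=H0
  add 208.0.0.0/5 -> H5 at depth 5
  ? 72.31.100.125  path d0:H0→d1:-→d2:-→d3:-→d4:-→d5:H4  best=H4
  - 240.0.0.0/8 clear@8
  add 79.80.0.0/12 -> H6 at depth 12
  - 79.80.0.0/12 clear@12
  - 208.0.0.0/5 clear@5
  add 0.0.0.0/0 -> H3 at depth 0

== LOOKUPS ==
["H1","H1","H3","H3","H0","H1","H0","H1","H0","H0","H4","H1","H0","H4"]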